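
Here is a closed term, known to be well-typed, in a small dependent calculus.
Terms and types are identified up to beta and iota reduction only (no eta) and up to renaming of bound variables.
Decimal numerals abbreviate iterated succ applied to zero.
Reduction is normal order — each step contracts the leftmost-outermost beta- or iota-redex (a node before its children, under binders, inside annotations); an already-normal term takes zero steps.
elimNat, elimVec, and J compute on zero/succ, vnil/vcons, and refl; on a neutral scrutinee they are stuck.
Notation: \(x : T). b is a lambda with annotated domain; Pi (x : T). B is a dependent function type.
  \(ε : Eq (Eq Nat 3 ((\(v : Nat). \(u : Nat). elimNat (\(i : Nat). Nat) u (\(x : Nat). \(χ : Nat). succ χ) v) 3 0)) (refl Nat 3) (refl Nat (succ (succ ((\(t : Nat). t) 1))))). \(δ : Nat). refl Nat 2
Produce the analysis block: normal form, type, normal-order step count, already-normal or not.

reduced normal form:
  \(ε : Eq (Eq Nat 3 3) (refl Nat 3) (refl Nat 3)). \(v : Nat). refl Nat 2
type:
  Pi (ε : Eq (Eq Nat 3 3) (refl Nat 3) (refl Nat 3)). Pi (v : Nat). Eq Nat 2 2
reduction steps (normal order): 13
term was already normal: no
first redex: a beta-redex


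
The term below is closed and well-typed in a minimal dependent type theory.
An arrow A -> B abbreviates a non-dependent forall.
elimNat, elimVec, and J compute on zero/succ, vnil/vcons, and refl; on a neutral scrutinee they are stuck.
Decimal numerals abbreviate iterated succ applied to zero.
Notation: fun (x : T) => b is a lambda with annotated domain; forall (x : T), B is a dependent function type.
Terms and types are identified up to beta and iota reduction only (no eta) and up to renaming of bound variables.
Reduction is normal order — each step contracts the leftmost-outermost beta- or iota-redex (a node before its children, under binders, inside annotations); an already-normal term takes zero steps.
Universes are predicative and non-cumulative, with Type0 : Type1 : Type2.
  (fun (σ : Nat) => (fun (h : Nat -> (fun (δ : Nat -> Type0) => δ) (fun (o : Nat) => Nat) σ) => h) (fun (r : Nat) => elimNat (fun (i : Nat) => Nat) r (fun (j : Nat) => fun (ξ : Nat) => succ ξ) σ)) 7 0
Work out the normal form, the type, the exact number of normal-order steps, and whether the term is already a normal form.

reduced normal form:
  7
type:
  Nat
normal-order step count: 25
already normal: no
first contracted redex: a beta-redex


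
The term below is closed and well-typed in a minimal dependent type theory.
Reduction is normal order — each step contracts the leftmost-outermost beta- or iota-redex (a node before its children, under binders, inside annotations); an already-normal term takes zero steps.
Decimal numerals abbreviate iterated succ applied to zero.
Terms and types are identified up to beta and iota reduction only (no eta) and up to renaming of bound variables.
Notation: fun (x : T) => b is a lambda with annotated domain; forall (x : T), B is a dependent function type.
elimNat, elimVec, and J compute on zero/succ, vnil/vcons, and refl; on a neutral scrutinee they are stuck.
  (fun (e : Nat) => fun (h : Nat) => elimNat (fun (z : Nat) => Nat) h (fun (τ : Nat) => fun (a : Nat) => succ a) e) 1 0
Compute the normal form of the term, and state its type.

reduced normal form:
  1
type:
  Nat


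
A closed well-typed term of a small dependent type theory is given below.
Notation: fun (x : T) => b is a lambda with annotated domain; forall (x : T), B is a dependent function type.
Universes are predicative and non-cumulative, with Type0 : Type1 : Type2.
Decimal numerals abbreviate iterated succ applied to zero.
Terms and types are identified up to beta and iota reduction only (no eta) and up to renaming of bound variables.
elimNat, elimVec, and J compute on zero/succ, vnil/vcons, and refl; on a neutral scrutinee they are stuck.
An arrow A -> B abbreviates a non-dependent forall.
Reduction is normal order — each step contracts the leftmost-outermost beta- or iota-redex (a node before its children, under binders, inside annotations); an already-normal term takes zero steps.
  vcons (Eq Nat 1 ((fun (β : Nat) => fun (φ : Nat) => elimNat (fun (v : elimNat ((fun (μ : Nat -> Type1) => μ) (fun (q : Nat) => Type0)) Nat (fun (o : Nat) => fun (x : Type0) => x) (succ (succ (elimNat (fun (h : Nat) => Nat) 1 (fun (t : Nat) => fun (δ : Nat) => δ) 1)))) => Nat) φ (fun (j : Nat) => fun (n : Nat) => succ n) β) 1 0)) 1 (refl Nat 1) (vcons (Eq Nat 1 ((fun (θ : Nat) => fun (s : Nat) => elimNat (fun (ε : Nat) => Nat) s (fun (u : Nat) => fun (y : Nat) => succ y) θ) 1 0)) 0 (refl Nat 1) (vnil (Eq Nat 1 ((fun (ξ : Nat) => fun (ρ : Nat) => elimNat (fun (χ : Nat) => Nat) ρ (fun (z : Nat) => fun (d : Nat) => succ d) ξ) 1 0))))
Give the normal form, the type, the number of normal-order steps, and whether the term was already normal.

resulting normal form:
  vcons (Eq Nat 1 1) 1 (refl Nat 1) (vcons (Eq Nat 1 1) 0 (refl Nat 1) (vnil (Eq Nat 1 1)))
inferred type:
  Vec (Eq Nat 1 1) 2
normal-order step count: 18
term was already normal: no
first redex: a beta-redex


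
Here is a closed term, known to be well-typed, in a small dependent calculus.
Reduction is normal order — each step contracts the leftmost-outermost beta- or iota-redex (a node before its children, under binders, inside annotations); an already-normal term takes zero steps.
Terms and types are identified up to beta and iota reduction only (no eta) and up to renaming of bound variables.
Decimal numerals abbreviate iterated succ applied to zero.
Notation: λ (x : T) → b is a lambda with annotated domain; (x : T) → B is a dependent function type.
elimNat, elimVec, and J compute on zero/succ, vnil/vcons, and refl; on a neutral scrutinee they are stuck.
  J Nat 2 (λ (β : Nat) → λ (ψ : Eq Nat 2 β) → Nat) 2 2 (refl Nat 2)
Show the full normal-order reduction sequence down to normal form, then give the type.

reduction (normal order):
  J Nat 2 (λ (β : Nat) → λ (ψ : Eq Nat 2 β) → Nat) 2 2 (refl Nat 2)
  ~> 2
inferred type:
  Nat


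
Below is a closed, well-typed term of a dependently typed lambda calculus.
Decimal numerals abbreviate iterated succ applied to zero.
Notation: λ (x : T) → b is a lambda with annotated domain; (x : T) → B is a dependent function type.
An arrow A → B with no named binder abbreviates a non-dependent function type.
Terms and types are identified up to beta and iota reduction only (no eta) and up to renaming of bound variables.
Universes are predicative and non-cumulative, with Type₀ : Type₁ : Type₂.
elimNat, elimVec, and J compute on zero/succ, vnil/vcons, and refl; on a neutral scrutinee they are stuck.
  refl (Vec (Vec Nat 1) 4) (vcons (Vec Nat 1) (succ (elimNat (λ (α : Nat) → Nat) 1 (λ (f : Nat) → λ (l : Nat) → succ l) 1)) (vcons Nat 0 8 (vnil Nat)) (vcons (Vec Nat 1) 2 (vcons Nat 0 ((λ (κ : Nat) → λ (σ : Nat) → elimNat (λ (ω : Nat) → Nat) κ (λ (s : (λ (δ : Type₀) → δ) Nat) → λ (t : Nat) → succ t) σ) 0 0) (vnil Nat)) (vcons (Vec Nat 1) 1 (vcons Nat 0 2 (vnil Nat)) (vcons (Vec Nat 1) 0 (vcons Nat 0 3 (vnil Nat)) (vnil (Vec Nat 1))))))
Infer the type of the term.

inferred type:
  Eq (Vec (Vec Nat 1) 4) (vcons (Vec Nat 1) 3 (vcons Nat 0 8 (vnil Nat)) (vcons (Vec Nat 1) 2 (vcons Nat 0 0 (vnil Nat)) (vcons (Vec Nat 1) 1 (vcons Nat 0 2 (vnil Nat)) (vcons (Vec Nat 1) 0 (vcons Nat 0 3 (vnil Nat)) (vnil (Vec Nat 1)))))) (vcons (Vec Nat 1) 3 (vcons Nat 0 8 (vnil Nat)) (vcons (Vec Nat 1) 2 (vcons Nat 0 0 (vnil Nat)) (vcons (Vec Nat 1) 1 (vcons Nat 0 2 (vnil Nat)) (vcons (Vec Nat 1) 0 (vcons Nat 0 3 (vnil Nat)) (vnil (Vec Nat 1))))))


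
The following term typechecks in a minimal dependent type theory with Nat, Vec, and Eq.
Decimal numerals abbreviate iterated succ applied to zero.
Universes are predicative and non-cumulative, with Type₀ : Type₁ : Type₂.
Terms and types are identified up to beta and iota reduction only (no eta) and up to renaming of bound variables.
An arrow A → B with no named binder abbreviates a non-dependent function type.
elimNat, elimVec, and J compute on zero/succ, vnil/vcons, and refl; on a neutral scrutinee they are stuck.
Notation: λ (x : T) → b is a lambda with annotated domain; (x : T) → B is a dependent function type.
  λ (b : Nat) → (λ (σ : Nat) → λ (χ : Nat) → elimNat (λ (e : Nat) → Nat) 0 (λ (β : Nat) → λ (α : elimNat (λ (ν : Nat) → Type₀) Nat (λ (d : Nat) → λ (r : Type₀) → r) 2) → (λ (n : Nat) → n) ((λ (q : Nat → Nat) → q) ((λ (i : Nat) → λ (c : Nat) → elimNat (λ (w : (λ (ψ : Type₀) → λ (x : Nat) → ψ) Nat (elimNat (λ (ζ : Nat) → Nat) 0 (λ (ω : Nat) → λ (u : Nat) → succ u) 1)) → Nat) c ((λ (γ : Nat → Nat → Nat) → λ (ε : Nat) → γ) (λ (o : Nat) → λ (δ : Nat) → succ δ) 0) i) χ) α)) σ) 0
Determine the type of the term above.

type:
  Nat → Nat → Nat


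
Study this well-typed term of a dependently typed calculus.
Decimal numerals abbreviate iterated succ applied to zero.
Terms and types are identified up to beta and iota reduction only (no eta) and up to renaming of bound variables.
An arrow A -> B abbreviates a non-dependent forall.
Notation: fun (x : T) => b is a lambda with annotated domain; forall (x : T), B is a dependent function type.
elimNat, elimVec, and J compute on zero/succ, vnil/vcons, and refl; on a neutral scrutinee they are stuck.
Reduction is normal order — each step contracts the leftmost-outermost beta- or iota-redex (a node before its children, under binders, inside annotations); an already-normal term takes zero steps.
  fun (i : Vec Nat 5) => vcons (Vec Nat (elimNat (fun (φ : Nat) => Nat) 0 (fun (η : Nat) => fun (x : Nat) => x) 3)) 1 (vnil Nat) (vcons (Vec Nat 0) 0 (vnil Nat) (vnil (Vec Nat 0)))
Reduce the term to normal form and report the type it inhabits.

reduced normal form:
  fun (i : Vec Nat 5) => vcons (Vec Nat 0) 1 (vnil Nat) (vcons (Vec Nat 0) 0 (vnil Nat) (vnil (Vec Nat 0)))
type:
  Vec Nat 5 -> Vec (Vec Nat 0) 2


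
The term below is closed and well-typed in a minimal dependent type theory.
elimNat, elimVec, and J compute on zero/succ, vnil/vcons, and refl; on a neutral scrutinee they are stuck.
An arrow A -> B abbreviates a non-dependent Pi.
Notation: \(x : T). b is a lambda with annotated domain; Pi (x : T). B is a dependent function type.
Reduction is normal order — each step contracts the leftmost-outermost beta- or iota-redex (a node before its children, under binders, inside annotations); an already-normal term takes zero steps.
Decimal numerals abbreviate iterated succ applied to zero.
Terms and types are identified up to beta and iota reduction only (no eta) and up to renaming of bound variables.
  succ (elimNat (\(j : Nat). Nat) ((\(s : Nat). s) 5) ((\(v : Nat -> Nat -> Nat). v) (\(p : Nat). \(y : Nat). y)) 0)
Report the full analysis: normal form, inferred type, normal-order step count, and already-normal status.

reduced normal form:
  6
type:
  Nat
steps to reach normal form (normal order): 2
term was already normal: no
first redex: an elimNat iota-redex


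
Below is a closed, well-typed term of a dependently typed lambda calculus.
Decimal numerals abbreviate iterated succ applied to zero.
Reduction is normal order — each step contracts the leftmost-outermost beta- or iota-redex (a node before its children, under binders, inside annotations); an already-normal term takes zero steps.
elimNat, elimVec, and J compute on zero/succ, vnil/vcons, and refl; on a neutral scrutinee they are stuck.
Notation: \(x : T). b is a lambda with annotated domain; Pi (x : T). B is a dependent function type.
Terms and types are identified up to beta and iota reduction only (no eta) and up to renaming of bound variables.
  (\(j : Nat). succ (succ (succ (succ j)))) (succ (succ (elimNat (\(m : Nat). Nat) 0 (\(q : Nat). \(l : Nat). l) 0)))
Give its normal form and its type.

reduced normal form:
  6
inferred type:
  Nat
observation: the leftmost-outermost redex is a beta-redex, and normalization takes 2 steps.


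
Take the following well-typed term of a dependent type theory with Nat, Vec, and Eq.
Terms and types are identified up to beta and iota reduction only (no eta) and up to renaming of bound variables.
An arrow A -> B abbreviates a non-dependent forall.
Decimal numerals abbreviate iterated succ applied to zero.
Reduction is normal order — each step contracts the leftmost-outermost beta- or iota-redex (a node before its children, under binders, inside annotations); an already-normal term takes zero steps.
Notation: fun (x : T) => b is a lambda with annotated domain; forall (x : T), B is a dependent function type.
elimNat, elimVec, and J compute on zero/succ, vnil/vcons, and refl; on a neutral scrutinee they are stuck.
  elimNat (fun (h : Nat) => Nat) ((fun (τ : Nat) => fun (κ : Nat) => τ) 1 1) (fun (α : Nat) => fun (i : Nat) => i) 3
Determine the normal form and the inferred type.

reduced normal form:
  1
the term's type:
  Nat


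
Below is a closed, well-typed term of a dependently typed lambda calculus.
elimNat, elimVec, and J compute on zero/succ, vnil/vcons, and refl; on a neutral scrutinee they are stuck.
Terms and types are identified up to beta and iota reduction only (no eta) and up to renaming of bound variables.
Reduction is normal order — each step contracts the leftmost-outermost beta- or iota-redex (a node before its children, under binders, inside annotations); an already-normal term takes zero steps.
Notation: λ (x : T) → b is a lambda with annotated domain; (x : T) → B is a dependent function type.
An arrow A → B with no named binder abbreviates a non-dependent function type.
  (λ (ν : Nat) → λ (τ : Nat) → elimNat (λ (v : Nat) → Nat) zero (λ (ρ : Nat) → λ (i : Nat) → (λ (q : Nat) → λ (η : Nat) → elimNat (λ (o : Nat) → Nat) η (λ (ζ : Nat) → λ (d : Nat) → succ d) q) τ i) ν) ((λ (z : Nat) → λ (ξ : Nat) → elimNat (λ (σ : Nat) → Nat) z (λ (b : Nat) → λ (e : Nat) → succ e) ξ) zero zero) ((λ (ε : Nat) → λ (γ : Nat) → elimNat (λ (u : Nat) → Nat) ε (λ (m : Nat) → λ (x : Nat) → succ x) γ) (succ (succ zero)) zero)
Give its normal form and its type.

resulting normal form:
  zero
the term's type:
  Nat


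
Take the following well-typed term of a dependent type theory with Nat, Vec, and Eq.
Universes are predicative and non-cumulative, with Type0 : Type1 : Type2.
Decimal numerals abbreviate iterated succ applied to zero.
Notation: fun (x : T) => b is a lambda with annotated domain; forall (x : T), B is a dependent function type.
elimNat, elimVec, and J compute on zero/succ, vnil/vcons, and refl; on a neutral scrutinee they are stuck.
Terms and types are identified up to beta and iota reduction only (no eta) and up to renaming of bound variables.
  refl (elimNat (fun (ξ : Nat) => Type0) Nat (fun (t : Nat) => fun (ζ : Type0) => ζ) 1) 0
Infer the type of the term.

the term's type:
  Eq Nat 0 0


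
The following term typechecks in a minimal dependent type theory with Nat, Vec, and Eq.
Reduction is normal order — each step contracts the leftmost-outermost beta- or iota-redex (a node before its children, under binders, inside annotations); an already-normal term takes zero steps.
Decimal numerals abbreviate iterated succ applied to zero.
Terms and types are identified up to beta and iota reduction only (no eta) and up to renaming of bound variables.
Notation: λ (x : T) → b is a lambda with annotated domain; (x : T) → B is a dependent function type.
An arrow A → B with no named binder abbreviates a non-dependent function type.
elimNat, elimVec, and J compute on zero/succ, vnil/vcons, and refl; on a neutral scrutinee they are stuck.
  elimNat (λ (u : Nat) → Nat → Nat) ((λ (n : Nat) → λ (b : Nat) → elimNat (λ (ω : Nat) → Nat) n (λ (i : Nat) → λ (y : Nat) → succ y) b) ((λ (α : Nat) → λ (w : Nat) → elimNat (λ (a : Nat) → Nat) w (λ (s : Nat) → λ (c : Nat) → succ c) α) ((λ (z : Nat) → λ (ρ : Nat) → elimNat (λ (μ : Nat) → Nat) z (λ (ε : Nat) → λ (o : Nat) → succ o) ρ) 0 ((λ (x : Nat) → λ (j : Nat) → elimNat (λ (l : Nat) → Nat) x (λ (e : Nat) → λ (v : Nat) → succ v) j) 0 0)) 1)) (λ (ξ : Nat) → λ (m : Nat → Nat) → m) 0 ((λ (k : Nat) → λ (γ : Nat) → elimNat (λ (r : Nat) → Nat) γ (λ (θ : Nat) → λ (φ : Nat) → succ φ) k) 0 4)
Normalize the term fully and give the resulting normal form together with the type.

resulting normal form:
  5
the term's type:
  Nat
observation: 28 normal-order steps separate the term from its normal form.


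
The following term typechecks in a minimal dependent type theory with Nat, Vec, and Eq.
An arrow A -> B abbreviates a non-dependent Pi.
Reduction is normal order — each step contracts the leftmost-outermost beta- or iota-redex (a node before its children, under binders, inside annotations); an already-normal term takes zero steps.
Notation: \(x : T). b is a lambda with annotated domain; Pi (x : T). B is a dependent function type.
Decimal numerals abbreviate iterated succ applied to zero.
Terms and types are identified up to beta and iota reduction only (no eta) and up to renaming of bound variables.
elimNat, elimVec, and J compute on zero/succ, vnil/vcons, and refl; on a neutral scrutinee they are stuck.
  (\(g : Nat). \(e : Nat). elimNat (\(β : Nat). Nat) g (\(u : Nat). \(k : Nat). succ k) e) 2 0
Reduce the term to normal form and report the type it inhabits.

resulting normal form:
  2
type:
  Nat
observation: contracting a beta-redex first, the term normalizes in 3 steps.


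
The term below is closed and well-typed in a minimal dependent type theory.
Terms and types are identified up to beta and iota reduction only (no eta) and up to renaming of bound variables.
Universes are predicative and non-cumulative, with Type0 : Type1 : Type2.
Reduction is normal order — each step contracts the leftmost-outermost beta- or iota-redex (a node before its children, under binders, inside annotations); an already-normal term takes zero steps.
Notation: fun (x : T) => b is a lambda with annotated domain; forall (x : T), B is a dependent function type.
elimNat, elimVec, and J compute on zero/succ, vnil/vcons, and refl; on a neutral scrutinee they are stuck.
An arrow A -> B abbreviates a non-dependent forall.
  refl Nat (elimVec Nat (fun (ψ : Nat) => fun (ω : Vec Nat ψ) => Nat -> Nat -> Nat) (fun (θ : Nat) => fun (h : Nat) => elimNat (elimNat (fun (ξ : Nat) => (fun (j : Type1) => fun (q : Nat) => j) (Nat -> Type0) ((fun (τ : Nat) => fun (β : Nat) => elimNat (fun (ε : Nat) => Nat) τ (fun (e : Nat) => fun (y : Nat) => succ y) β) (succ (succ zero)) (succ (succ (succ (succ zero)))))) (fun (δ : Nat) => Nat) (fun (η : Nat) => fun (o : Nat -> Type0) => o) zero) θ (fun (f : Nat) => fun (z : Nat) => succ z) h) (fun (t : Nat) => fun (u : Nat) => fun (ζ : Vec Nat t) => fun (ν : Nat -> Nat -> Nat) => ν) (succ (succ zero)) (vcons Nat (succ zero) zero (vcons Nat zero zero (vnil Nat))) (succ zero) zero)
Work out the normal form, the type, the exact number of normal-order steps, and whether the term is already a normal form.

normal form:
  refl Nat (succ zero)
inferred type:
  Eq Nat (succ zero) (succ zero)
normal-order step count: 14
term was already normal: no
first redex: an elimVec iota-redex


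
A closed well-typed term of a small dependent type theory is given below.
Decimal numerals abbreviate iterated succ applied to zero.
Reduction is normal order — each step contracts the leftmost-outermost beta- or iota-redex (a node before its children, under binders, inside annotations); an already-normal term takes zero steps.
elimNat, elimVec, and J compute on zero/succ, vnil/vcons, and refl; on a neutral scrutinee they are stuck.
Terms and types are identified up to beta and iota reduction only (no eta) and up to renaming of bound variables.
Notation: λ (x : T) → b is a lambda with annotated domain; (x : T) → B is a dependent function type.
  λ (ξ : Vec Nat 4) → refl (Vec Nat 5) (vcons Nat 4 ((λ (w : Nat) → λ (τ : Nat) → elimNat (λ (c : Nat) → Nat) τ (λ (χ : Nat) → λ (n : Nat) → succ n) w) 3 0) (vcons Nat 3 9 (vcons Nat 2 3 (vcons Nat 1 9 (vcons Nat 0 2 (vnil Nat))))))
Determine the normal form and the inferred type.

normal form:
  λ (ξ : Vec Nat 4) → refl (Vec Nat 5) (vcons Nat 4 3 (vcons Nat 3 9 (vcons Nat 2 3 (vcons Nat 1 9 (vcons Nat 0 2 (vnil Nat))))))
the term's type:
  (ξ : Vec Nat 4) → Eq (Vec Nat 5) (vcons Nat 4 3 (vcons Nat 3 9 (vcons Nat 2 3 (vcons Nat 1 9 (vcons Nat 0 2 (vnil Nat)))))) (vcons Nat 4 3 (vcons Nat 3 9 (vcons Nat 2 3 (vcons Nat 1 9 (vcons Nat 0 2 (vnil Nat))))))


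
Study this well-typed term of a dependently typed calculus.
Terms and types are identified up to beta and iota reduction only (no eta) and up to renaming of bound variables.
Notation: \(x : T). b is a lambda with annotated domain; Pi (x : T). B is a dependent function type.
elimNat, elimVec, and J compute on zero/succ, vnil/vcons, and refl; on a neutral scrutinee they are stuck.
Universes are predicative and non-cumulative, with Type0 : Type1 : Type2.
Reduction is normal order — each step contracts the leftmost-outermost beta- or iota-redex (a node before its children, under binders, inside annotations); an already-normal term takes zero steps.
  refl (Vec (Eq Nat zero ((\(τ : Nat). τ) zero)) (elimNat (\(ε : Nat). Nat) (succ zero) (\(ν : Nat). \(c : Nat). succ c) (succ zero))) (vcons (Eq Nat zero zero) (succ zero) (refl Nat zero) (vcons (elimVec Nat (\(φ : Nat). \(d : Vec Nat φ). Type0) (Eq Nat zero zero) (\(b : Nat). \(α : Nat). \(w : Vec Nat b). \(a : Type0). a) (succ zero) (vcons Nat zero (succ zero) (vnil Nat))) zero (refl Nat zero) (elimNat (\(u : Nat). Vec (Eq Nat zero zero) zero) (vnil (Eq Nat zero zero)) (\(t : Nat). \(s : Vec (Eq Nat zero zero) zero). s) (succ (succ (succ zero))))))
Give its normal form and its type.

normal form:
  refl (Vec (Eq Nat zero zero) (succ (succ zero))) (vcons (Eq Nat zero zero) (succ zero) (refl Nat zero) (vcons (Eq Nat zero zero) zero (refl Nat zero) (vnil (Eq Nat zero zero))))
type:
  Eq (Vec (Eq Nat zero zero) (succ (succ zero))) (vcons (Eq Nat zero zero) (succ zero) (refl Nat zero) (vcons (Eq Nat zero zero) zero (refl Nat zero) (vnil (Eq Nat zero zero)))) (vcons (Eq Nat zero zero) (succ zero) (refl Nat zero) (vcons (Eq Nat zero zero) zero (refl Nat zero) (vnil (Eq Nat zero zero))))


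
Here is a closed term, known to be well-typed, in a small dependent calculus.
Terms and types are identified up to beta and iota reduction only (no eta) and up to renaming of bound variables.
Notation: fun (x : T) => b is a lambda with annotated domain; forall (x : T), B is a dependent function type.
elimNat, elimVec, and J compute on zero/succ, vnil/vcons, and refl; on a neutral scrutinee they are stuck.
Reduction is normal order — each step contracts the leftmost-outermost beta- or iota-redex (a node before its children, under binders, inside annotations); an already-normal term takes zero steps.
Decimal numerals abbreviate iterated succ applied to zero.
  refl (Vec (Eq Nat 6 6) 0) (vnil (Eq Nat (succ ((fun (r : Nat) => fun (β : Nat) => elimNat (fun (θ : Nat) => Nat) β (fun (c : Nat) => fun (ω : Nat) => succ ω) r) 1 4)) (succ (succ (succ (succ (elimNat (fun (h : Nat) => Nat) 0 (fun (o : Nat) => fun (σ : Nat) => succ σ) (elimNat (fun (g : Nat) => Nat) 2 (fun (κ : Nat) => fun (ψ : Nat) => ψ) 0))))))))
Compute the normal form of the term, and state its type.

normal form:
  refl (Vec (Eq Nat 6 6) 0) (vnil (Eq Nat 6 6))
inferred type:
  Eq (Vec (Eq Nat 6 6) 0) (vnil (Eq Nat 6 6)) (vnil (Eq Nat 6 6))
observation: normalization takes exactly 14 steps under the normal-order strategy.


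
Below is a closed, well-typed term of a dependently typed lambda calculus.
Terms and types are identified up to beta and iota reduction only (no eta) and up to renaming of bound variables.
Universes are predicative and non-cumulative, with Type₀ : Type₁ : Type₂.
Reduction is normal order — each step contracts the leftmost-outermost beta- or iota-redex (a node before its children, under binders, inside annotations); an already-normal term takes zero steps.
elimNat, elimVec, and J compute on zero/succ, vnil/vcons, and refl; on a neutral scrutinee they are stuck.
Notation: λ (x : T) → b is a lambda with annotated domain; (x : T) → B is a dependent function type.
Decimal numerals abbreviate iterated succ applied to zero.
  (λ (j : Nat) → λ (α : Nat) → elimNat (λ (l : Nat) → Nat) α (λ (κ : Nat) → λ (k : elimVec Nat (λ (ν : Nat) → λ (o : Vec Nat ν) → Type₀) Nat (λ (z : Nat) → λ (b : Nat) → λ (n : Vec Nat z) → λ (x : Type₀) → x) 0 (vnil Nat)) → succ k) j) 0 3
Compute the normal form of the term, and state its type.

normal form:
  3
inferred type:
  Nat
observation: the term reaches its normal form after 3 normal-order steps.


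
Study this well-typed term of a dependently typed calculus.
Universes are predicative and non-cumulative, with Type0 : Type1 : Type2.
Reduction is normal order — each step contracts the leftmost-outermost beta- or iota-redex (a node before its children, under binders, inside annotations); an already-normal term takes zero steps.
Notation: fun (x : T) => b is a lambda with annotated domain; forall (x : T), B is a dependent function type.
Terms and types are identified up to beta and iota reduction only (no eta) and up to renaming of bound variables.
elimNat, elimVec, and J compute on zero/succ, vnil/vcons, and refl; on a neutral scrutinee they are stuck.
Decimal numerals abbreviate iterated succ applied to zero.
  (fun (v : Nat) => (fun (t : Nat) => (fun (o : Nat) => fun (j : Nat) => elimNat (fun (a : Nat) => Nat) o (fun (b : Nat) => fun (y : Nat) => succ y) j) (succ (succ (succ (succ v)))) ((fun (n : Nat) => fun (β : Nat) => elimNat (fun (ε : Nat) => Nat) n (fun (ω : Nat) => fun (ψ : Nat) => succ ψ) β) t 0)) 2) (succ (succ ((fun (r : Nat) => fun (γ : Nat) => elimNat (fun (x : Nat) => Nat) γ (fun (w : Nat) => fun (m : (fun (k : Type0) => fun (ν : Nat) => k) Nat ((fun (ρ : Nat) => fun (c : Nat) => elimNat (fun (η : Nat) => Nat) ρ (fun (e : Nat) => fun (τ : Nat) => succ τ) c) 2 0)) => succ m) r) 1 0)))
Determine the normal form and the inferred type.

resulting normal form:
  9
the term's type:
  Nat
observation: the term reaches its normal form after 20 normal-order steps.


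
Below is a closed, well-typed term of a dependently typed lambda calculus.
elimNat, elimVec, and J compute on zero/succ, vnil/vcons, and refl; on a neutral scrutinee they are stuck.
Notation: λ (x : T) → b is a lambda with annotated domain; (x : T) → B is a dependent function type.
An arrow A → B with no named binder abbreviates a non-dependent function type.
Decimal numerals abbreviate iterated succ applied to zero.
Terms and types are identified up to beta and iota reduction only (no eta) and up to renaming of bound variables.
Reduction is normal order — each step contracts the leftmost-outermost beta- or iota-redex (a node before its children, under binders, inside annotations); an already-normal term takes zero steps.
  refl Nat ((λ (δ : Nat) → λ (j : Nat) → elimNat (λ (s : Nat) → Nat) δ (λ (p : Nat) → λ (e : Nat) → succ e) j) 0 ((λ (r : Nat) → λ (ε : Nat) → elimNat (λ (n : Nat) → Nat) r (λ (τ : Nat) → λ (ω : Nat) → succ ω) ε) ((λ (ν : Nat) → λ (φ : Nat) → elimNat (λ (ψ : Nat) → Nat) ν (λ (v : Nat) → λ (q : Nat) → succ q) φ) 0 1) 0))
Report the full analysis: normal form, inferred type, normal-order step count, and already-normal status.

reduced normal form:
  refl Nat 1
inferred type:
  Eq Nat 1 1
reduction steps (normal order): 15
term was already normal: no
first contracted redex: a beta-redex


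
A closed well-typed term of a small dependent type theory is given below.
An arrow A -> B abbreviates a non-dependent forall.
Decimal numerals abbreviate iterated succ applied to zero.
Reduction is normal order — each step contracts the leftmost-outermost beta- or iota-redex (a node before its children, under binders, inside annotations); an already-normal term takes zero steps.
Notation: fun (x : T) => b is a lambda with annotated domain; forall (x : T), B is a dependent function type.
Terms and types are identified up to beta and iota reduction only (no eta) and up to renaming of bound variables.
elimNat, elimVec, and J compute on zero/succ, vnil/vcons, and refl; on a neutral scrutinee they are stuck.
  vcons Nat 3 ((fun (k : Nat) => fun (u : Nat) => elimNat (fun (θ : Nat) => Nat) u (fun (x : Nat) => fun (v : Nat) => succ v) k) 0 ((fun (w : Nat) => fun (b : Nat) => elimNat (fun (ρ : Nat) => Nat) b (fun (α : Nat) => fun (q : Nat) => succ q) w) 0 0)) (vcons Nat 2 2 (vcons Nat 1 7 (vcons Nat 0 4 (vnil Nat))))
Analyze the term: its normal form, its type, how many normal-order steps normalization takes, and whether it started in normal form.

resulting normal form:
  vcons Nat 3 0 (vcons Nat 2 2 (vcons Nat 1 7 (vcons Nat 0 4 (vnil Nat))))
type:
  Vec Nat 4
steps to reach normal form (normal order): 6
term was already normal: no
first redex: a beta-redex


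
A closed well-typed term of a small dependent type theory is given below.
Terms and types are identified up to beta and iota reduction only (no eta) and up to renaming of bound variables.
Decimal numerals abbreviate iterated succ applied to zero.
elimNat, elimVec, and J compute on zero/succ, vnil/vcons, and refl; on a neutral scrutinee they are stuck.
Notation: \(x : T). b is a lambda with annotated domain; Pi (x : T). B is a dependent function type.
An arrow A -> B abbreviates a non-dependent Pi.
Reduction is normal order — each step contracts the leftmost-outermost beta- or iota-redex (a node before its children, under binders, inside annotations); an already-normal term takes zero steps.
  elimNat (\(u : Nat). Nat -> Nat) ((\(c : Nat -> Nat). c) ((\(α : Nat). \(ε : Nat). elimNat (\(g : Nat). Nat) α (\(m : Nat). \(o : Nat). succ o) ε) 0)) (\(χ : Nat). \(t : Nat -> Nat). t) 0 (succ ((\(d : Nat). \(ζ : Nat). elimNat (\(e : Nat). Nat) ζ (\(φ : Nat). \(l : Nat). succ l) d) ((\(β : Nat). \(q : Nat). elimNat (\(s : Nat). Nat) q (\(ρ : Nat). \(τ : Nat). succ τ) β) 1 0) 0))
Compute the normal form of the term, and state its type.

normal form:
  2
inferred type:
  Nat
observation: normalization takes exactly 23 steps under the normal-order strategy.


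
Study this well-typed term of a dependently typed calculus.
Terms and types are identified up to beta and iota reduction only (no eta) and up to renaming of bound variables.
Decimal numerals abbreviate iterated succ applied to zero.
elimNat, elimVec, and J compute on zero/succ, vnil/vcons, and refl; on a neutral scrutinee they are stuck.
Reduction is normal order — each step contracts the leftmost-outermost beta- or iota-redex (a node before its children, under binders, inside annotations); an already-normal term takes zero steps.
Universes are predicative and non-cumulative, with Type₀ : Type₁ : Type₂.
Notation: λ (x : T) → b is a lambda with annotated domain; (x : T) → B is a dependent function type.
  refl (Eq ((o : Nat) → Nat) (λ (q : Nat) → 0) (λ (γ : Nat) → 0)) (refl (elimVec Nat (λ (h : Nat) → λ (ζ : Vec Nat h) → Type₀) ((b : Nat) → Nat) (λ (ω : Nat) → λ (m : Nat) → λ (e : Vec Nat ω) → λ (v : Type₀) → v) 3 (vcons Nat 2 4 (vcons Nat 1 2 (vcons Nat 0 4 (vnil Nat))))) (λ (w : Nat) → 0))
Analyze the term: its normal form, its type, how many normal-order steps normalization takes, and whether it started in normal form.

normal form:
  refl (Eq ((o : Nat) → Nat) (λ (q : Nat) → 0) (λ (γ : Nat) → 0)) (refl ((h : Nat) → Nat) (λ (ζ : Nat) → 0))
the term's type:
  Eq (Eq ((o : Nat) → Nat) (λ (q : Nat) → 0) (λ (γ : Nat) → 0)) (refl ((h : Nat) → Nat) (λ (ζ : Nat) → 0)) (refl ((b : Nat) → Nat) (λ (ω : Nat) → 0))
reduction steps (normal order): 16
term was already normal: no
first contracted redex: an elimVec iota-redex


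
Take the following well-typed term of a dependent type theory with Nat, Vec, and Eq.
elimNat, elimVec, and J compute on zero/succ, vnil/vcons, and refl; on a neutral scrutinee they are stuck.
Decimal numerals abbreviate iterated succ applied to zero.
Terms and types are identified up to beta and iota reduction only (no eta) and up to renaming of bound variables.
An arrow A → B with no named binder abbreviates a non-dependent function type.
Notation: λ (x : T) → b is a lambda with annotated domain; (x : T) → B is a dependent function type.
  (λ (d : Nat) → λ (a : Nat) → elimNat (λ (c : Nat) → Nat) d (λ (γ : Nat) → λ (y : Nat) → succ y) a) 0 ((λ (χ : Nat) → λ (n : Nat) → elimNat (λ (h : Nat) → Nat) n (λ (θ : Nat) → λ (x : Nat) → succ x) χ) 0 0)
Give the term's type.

the term's type:
  Nat


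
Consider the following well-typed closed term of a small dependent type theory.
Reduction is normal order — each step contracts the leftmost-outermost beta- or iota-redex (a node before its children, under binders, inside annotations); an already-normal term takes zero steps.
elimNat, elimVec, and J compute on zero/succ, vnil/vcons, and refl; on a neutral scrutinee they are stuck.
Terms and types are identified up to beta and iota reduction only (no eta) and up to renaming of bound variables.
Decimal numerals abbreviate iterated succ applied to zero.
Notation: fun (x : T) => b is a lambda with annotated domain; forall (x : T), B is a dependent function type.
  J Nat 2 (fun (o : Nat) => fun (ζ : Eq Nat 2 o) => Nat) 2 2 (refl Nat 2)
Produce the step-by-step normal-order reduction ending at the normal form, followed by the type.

normal-order reduction:
  J Nat 2 (fun (o : Nat) => fun (ζ : Eq Nat 2 o) => Nat) 2 2 (refl Nat 2)
  ~> 2
the term's type:
  Nat


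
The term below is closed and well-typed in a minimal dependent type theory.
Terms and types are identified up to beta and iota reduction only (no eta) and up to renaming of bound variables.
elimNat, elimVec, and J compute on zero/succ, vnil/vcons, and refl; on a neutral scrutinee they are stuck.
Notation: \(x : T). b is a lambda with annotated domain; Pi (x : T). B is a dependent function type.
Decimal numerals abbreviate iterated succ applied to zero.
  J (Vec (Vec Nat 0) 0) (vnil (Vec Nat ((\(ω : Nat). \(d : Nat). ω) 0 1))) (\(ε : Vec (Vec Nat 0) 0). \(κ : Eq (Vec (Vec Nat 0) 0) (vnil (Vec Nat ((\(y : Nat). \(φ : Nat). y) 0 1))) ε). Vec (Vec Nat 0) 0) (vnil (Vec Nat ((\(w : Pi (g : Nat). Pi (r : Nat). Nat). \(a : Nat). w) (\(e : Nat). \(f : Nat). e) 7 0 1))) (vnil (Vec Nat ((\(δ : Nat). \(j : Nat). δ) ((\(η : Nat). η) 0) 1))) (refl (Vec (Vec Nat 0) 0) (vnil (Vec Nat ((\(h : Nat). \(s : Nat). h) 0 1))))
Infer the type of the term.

the term's type:
  Vec (Vec Nat 0) 0


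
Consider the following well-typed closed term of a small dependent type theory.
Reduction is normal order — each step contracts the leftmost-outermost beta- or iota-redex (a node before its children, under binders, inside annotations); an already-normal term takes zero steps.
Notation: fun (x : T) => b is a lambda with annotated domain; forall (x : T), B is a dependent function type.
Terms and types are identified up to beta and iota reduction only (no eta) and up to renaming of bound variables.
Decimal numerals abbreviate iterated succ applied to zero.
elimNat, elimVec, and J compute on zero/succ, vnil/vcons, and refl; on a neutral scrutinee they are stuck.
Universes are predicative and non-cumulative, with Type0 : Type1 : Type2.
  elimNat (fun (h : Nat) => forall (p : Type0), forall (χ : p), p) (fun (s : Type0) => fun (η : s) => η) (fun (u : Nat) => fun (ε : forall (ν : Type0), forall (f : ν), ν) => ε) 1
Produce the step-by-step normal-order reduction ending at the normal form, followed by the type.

normal-order reduction:
  elimNat (fun (h : Nat) => forall (p : Type0), forall (χ : p), p) (fun (s : Type0) => fun (η : s) => η) (fun (u : Nat) => fun (ε : forall (ν : Type0), forall (f : ν), ν) => ε) 1
  ~> (fun (h : Nat) => fun (p : forall (χ : Type0), forall (s : χ), χ) => p) 0 (elimNat (fun (η : Nat) => forall (u : Type0), forall (ε : u), u) (fun (ν : Type0) => fun (f : ν) => f) (fun (β : Nat) => fun (μ : forall (γ : Type0), forall (e : γ), γ) => μ) 0)
  ~> (fun (h : forall (p : Type0), forall (χ : p), p) => h) (elimNat (fun (s : Nat) => forall (η : Type0), forall (u : η), η) (fun (ε : Type0) => fun (ν : ε) => ν) (fun (f : Nat) => fun (β : forall (μ : Type0), forall (γ : μ), μ) => β) 0)
  ~> elimNat (fun (h : Nat) => forall (p : Type0), forall (χ : p), p) (fun (s : Type0) => fun (η : s) => η) (fun (u : Nat) => fun (ε : forall (ν : Type0), forall (f : ν), ν) => ε) 0
  ~> fun (h : Type0) => fun (p : h) => p
inferred type:
  forall (h : Type0), forall (p : h), h


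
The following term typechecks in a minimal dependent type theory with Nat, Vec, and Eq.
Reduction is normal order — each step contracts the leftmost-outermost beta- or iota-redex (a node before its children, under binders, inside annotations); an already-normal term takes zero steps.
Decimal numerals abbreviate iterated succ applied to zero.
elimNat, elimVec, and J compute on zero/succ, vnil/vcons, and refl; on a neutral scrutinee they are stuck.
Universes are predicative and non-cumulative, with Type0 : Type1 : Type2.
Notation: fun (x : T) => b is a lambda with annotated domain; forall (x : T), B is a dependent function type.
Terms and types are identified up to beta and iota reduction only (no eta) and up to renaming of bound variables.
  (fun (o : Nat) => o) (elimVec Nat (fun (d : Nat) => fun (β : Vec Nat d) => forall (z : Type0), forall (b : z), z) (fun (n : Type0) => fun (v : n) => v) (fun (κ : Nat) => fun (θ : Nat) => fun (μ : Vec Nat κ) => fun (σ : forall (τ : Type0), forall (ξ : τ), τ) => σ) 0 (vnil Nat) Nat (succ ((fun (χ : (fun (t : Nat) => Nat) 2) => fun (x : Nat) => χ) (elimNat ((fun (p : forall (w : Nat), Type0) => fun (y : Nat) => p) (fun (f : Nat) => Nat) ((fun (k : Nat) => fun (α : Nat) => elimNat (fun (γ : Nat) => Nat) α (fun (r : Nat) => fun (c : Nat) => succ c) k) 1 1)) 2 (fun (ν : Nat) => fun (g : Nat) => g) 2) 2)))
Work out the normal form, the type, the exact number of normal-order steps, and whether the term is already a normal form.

normal form:
  3
inferred type:
  Nat
reduction steps (normal order): 13
already normal: no
first contracted redex: a beta-redex


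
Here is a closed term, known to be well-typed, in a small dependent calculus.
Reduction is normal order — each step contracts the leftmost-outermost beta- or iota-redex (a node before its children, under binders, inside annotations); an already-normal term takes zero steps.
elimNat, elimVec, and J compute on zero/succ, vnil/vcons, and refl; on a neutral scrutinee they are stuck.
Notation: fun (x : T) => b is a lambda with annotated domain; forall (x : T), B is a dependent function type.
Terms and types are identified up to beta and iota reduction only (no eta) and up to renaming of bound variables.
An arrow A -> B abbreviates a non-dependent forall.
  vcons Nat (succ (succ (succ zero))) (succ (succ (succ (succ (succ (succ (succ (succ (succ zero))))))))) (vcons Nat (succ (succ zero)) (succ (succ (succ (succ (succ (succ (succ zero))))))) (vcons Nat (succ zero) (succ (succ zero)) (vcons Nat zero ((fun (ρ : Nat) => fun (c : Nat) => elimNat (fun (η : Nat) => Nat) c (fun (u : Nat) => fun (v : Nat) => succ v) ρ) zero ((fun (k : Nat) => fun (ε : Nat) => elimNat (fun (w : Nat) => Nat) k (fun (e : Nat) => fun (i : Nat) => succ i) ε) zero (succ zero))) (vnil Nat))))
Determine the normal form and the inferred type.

normal form:
  vcons Nat (succ (succ (succ zero))) (succ (succ (succ (succ (succ (succ (succ (succ (succ zero))))))))) (vcons Nat (succ (succ zero)) (succ (succ (succ (succ (succ (succ (succ zero))))))) (vcons Nat (succ zero) (succ (succ zero)) (vcons Nat zero (succ zero) (vnil Nat))))
inferred type:
  Vec Nat (succ (succ (succ (succ zero))))


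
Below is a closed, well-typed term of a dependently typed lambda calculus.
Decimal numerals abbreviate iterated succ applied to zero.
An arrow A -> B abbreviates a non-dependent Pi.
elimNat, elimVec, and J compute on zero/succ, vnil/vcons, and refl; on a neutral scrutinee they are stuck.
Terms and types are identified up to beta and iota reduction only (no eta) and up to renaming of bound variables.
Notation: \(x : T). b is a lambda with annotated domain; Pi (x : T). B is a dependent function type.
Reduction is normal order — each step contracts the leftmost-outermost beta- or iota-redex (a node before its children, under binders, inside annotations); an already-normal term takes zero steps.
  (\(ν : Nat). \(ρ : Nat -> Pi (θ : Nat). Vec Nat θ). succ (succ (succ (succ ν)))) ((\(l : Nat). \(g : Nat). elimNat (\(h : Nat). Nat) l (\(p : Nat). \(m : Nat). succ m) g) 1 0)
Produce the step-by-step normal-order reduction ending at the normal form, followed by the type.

normal-order reduction:
  (\(ν : Nat). \(ρ : Nat -> Pi (θ : Nat). Vec Nat θ). succ (succ (succ (succ ν)))) ((\(l : Nat). \(g : Nat). elimNat (\(h : Nat). Nat) l (\(p : Nat). \(m : Nat). succ m) g) 1 0)
  ~> \(ν : Nat -> Pi (ρ : Nat). Vec Nat ρ). succ (succ (succ (succ ((\(θ : Nat). \(l : Nat). elimNat (\(g : Nat). Nat) θ (\(h : Nat). \(p : Nat). succ p) l) 1 0))))
  ~> \(ν : Nat -> Pi (ρ : Nat). Vec Nat ρ). succ (succ (succ (succ ((\(θ : Nat). elimNat (\(l : Nat). Nat) 1 (\(g : Nat). \(h : Nat). succ h) θ) 0))))
  ~> \(ν : Nat -> Pi (ρ : Nat). Vec Nat ρ). succ (succ (succ (succ (elimNat (\(θ : Nat). Nat) 1 (\(l : Nat). \(g : Nat). succ g) 0))))
  ~> \(ν : Nat -> Pi (ρ : Nat). Vec Nat ρ). 5
the term's type:
  (Nat -> Pi (ν : Nat). Vec Nat ν) -> Nat
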